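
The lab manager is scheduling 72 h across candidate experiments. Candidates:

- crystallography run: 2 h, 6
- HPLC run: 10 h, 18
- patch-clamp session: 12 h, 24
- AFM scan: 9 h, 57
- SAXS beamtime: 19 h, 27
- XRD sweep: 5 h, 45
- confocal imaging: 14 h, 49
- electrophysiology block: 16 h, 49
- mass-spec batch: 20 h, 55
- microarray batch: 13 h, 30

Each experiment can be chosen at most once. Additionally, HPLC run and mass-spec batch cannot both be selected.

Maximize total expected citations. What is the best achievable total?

261

By expected citations per h: XRD sweep 9.00, AFM scan 6.33, confocal imaging 3.50, electrophysiology block 3.06 lead.
Best packing: crystallography run + AFM scan + XRD sweep + confocal imaging + electrophysiology block + mass-spec batch — 66 h, 261 total.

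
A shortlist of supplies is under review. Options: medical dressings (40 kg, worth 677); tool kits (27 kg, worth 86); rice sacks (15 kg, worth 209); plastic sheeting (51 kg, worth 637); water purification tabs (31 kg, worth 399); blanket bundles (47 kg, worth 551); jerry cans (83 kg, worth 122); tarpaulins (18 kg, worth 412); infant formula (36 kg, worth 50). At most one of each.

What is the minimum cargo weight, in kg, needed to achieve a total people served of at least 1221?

Look for the lowest-cargo combination reaching 1221.
medical dressings + rice sacks + tarpaulins: 1298 people served at 73 kg.
No combination under 73 kg hits 1221.

73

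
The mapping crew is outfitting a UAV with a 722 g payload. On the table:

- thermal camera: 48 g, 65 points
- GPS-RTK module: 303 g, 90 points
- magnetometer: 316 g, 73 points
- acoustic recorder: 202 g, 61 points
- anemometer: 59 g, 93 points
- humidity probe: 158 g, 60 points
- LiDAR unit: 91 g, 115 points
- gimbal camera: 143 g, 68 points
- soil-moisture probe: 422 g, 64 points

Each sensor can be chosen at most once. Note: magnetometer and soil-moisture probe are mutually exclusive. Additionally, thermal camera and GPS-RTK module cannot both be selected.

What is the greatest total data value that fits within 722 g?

Taking thermal camera + acoustic recorder + anemometer + humidity probe + LiDAR unit + gimbal camera: 701 g used, 462 in data value.
The closest alternative, thermal camera + magnetometer + anemometer + LiDAR unit + gimbal camera, reaches only 414.

462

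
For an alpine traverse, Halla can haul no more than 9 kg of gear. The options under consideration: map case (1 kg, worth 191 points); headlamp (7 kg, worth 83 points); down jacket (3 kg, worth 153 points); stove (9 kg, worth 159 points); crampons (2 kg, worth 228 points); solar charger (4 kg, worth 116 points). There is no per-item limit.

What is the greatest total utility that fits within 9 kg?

1719

Density check — map case 191.00, crampons 114.00, down jacket 51.00, solar charger 29.00 are the best per kg.
The ratio ordering already packs tightly: 9×map case, 9 kg, 1719.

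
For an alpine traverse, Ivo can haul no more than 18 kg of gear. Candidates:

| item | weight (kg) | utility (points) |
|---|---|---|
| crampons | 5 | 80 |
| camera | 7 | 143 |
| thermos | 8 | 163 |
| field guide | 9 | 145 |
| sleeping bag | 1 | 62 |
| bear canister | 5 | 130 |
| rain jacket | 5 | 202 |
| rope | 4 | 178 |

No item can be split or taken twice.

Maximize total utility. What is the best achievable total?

Density check — sleeping bag 62.00, rope 44.50, rain jacket 40.40, bear canister 26.00 are the best per kg.
The ratio heuristic lands on sleeping bag + bear canister + rain jacket + rope (572) but leaves 3 kg idle.
Dropping bear canister frees 5 kg; slotting in thermos (8 kg) lifts the total to 605 at 18 kg.
The closest alternative, camera + sleeping bag + rain jacket + rope, reaches only 585.

605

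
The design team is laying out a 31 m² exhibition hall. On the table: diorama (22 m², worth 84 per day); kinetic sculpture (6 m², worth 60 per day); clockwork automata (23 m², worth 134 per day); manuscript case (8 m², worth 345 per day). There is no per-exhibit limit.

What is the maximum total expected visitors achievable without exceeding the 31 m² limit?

1095

By expected visitors per m²: manuscript case 43.12, kinetic sculpture 10.00, clockwork automata 5.83, diorama 3.82 lead.
The ratio ordering already packs tightly: kinetic sculpture + 3×manuscript case, 30 m², 1095.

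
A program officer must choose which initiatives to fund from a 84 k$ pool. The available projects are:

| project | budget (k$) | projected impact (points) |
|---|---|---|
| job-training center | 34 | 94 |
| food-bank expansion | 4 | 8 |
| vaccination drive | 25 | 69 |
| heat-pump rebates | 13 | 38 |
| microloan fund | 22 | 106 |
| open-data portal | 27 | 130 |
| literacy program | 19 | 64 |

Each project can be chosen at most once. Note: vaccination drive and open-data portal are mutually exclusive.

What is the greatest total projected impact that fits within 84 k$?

338

Taking heat-pump rebates + microloan fund + open-data portal + literacy program: 81 k$ used, 338 in projected impact.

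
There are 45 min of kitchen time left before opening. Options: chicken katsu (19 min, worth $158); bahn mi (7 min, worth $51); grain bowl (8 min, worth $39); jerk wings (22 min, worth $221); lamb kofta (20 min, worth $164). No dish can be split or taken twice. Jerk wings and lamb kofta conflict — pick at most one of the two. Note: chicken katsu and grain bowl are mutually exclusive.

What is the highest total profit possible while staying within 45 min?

379

Ranking by ratio (profit/min): jerk wings 10.05, chicken katsu 8.32, lamb kofta 8.20, bahn mi 7.29.
Chicken katsu + jerk wings uses 41 of the 45 min and totals 379.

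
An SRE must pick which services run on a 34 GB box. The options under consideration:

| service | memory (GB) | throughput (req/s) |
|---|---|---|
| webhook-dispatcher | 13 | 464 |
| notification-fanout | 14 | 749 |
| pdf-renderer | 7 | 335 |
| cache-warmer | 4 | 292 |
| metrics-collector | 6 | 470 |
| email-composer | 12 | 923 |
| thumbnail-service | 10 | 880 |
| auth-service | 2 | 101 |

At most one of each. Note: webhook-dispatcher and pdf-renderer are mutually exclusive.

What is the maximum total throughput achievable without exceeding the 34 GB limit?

Best packing: cache-warmer + metrics-collector + email-composer + thumbnail-service + auth-service — 34 GB, 2666 total.
No other feasible combination exceeds 2666.

2666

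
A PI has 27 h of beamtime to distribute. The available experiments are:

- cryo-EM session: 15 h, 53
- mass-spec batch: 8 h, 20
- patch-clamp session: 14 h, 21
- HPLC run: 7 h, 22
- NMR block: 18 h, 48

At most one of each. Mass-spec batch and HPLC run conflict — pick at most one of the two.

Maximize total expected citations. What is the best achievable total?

Taking cryo-EM session + HPLC run: 22 h used, 75 in expected citations.
Nothing else feasible within 27 h beats 75.

75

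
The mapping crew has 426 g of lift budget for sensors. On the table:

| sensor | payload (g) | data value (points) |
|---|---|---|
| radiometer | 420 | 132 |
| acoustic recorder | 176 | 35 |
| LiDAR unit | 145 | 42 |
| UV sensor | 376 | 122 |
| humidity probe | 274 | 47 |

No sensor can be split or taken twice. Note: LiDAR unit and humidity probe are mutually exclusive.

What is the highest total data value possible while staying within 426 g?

Taking the top-ratio sensors first gives UV sensor for 122 (376 g).
Dropping UV sensor frees 376 g; slotting in radiometer (420 g) lifts the total to 132 at 420 g.
Runner-up UV sensor tops out at 122.

132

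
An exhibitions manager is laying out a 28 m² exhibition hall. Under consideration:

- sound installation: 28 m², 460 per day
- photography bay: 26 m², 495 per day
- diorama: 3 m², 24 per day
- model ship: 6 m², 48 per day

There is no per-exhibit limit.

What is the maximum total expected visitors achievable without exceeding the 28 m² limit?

495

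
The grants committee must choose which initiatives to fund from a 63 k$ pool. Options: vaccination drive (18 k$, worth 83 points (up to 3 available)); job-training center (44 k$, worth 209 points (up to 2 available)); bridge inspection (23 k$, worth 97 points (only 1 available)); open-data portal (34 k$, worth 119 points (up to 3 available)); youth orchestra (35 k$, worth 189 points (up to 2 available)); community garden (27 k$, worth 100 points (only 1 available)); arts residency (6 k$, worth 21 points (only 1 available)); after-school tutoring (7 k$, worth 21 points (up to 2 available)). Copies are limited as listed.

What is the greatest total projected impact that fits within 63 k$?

293

Best packing: vaccination drive + youth orchestra + after-school tutoring — 60 k$, 293 total.
Nothing else within 63 k$ beats 293.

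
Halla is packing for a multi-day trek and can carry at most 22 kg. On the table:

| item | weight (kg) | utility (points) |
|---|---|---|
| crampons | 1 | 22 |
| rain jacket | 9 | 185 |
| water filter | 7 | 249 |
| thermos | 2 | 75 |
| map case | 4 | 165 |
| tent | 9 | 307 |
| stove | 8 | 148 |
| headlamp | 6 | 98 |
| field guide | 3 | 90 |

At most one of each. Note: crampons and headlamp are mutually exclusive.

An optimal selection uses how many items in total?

4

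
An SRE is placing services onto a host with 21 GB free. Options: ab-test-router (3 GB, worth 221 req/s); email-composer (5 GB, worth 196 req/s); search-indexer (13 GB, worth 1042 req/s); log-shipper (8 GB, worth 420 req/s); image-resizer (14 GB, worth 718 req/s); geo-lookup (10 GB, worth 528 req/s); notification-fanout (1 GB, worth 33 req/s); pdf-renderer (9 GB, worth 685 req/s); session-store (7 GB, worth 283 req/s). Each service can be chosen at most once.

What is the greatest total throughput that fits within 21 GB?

A density-first pass picks ab-test-router + email-composer + search-indexer — 1459 at 21 GB.
The 8 GB tied up in ab-test-router and email-composer is better spent on log-shipper — total rises to 1462 (21 GB).
No other feasible combination exceeds 1462.

1462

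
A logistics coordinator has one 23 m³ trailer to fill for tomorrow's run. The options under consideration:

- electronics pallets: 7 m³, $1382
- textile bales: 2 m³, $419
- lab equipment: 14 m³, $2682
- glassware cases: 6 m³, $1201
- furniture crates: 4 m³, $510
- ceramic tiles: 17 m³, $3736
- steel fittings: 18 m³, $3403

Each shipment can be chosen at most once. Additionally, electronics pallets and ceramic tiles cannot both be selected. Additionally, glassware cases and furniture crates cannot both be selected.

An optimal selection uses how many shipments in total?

2

Optimal total is 4937.
glassware cases + ceramic tiles hits 4937 at 23 m³.
All optima have 2 shipments.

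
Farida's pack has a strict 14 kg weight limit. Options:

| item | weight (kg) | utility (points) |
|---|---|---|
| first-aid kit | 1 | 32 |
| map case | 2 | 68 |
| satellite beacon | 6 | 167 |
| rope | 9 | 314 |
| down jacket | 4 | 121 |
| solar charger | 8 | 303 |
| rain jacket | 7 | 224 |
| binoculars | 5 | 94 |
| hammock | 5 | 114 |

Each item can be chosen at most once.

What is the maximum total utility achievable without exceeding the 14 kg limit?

492

Ranking by ratio (utility/kg): solar charger 37.88, rope 34.89, map case 34.00, first-aid kit 32.00.
Greedy by ratio would take first-aid kit + map case + solar charger: 11 kg used, total 403.
Dropping first-aid kit frees 1 kg; slotting in down jacket (4 kg) lifts the total to 492 at 14 kg.
Runner-up satellite beacon + solar charger tops out at 470.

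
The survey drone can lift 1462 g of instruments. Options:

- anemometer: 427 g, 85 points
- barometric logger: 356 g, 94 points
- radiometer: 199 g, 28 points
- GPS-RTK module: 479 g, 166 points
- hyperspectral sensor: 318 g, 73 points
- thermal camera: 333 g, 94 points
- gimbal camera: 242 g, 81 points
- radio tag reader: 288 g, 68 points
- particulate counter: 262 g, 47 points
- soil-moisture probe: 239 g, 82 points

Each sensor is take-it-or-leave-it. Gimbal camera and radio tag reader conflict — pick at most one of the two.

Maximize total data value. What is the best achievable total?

436

Ranking by ratio (data value/g): GPS-RTK module 0.35, soil-moisture probe 0.34, gimbal camera 0.33, thermal camera 0.28.
The ratio heuristic lands on GPS-RTK module + thermal camera + gimbal camera + soil-moisture probe (423) but leaves 169 g idle.
Replace gimbal camera with barometric logger: the trade gains 13 net, giving 436 at 1407 g.
Runner-up barometric logger + GPS-RTK module + thermal camera + gimbal camera tops out at 435.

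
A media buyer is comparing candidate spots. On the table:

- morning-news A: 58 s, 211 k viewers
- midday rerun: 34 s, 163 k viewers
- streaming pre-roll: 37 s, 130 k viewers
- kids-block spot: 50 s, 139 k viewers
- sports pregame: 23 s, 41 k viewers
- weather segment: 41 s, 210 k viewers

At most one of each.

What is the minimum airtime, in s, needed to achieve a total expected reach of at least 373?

75

Minimise s subject to total expected reach ≥ 373.
midday rerun + weather segment: 373 expected reach at 75 s.
Any bundle with less than 75 s falls short of 373.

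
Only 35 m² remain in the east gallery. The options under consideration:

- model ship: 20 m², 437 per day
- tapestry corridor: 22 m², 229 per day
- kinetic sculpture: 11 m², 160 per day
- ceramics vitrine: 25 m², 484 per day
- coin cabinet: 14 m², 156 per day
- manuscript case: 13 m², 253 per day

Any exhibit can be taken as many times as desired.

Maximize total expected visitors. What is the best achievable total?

Taking model ship + manuscript case: 33 m² used, 690 in expected visitors.
No other feasible combination exceeds 690.

690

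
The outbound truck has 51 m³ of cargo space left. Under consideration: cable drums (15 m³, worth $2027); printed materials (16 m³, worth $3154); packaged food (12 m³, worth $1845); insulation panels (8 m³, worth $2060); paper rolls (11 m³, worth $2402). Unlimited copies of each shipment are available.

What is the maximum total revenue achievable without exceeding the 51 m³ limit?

By revenue per m³: insulation panels 257.50, paper rolls 218.36, printed materials 197.12, packaged food 153.75 lead.
A density-first pass picks 6×insulation panels — 12360 at 48 m³.
Replace insulation panels with paper rolls: the trade gains 342 net, giving 12702 at 51 m³.
That's the maximum — no swap from here does better than 12702.

12702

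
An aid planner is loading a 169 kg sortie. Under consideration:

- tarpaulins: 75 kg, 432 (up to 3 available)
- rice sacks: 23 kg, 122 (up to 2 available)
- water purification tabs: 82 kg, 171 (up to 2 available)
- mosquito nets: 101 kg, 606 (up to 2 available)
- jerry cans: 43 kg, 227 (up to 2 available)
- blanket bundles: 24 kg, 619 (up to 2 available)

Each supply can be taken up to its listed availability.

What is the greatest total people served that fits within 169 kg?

Filling by ratio: mosquito nets + 2×blanket bundles for 1844, with 20 kg left unused.
Replace mosquito nets with tarpaulins + 2×rice sacks: the trade gains 70 net, giving 1914 at 169 kg.
No other feasible combination exceeds 1914.

1914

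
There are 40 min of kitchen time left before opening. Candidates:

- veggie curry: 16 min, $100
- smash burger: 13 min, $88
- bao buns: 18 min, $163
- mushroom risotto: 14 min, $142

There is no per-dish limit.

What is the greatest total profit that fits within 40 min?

326

Taking the top-ratio dishes first gives 2×mushroom risotto for 284 (28 min).
The 28 min tied up in 2×mushroom risotto is better spent on 2×bao buns — total rises to 326 (36 min).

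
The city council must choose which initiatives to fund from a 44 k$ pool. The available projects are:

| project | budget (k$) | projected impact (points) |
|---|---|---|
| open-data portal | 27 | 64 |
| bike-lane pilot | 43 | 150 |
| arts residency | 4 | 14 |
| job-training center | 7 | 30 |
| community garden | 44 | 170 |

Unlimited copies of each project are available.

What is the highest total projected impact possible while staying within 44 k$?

Density check — job-training center 4.29, community garden 3.86, arts residency 3.50 are the best per k$.
The ratio ordering already packs tightly: 6×job-training center, 42 k$, 180.
Every other selection either busts 44 k$ or fails to beat 180.

180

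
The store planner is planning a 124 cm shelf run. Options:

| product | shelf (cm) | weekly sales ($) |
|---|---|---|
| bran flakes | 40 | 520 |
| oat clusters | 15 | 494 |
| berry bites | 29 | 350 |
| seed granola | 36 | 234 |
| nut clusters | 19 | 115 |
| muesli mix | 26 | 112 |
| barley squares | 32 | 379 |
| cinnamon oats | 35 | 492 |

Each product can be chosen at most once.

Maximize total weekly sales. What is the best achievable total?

Greedy by ratio would take bran flakes + oat clusters + berry bites + cinnamon oats: 119 cm used, total 1856.
The 29 cm tied up in berry bites is better spent on barley squares — total rises to 1885 (122 cm).

1885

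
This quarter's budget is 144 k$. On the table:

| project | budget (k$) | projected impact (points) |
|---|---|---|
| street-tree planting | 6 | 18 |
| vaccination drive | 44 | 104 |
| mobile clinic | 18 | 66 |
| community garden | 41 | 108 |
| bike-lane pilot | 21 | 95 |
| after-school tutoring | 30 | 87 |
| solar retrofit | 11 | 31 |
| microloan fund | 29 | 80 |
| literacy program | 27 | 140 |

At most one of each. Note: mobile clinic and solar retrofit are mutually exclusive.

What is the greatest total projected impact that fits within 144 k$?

Street-tree planting + mobile clinic + community garden + bike-lane pilot + after-school tutoring + literacy program uses 143 of the 144 k$ and totals 514.
Next best is street-tree planting + mobile clinic + community garden + bike-lane pilot + microloan fund + literacy program at 507 (142 k$) — short by 7.

514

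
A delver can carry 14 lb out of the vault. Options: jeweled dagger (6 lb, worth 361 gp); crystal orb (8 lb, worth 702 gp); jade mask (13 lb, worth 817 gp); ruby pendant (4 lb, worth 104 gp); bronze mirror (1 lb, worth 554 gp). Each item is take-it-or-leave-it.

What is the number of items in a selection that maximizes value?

2

The maximum value within 14 lb is 1371.
jade mask + bronze mirror hits 1371 at 14 lb.
Any selection reaching 1371 contains exactly 2 items.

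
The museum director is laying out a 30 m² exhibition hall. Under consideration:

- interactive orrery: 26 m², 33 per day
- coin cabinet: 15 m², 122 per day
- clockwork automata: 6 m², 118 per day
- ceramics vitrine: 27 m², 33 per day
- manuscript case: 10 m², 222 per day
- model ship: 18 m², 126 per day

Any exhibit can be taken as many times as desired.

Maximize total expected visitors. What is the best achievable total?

666

By expected visitors per m²: manuscript case 22.20, clockwork automata 19.67, coin cabinet 8.13 lead.
Best packing: 3×manuscript case — 30 m², 666 total.
Every other selection either busts 30 m² or fails to beat 666.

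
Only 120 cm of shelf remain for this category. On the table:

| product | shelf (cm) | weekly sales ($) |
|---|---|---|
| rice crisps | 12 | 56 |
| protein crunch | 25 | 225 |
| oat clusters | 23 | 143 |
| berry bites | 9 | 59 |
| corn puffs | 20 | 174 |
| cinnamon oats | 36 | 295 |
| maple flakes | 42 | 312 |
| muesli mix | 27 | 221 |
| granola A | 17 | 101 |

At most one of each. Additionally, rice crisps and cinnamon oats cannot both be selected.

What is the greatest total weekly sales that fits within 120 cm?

By weekly sales per cm: protein crunch 9.00, corn puffs 8.70, cinnamon oats 8.19, muesli mix 8.19 lead.
Protein crunch + berry bites + corn puffs + cinnamon oats + muesli mix uses 117 of the 120 cm and totals 974.
Every other selection either busts 120 cm or breaks a pairing rule or fails to beat 974.

974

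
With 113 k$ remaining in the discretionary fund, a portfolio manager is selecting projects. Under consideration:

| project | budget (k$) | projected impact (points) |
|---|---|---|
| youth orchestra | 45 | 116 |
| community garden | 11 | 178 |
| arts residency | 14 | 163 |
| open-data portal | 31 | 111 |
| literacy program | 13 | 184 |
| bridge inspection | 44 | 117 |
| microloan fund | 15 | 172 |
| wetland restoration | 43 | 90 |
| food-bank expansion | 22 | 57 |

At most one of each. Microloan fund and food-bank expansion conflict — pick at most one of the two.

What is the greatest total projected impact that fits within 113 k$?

By projected impact per k$: community garden 16.18, literacy program 14.15, arts residency 11.64, microloan fund 11.47 lead.
Taking community garden + arts residency + literacy program + bridge inspection + microloan fund: 97 k$ used, 814 in projected impact.
The closest alternative, youth orchestra + community garden + arts residency + literacy program + microloan fund, reaches only 813.

814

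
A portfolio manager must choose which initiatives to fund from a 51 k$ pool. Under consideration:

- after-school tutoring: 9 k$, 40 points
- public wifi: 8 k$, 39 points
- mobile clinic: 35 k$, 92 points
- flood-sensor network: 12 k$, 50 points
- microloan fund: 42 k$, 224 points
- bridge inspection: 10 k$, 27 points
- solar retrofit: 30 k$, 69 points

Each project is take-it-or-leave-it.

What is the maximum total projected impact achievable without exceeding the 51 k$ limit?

264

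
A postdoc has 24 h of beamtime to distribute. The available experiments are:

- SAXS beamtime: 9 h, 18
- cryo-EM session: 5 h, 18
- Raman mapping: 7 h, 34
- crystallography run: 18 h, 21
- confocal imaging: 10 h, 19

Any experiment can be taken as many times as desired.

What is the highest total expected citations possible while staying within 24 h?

104

A density-first pass picks 3×Raman mapping — 102 at 21 h.
The 7 h tied up in Raman mapping is better spent on 2×cryo-EM session — total rises to 104 (24 h).
Nothing else within 24 h beats 104.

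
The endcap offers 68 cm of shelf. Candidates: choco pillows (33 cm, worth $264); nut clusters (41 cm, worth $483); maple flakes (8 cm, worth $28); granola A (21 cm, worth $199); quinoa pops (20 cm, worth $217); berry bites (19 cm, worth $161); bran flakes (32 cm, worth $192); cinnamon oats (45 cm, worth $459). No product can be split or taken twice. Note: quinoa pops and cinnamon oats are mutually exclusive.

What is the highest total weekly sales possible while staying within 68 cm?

700

The ratio ordering already packs tightly: nut clusters + quinoa pops, 61 cm, 700.
That's the maximum — no feasible swap from here does better than 700.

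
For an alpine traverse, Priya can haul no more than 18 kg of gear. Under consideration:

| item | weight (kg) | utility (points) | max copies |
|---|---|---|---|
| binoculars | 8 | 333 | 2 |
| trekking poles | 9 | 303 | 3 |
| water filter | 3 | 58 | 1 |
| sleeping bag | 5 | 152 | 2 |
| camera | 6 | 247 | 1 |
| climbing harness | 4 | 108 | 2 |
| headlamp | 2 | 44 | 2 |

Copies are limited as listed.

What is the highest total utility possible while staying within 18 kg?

710

Best packing: 2×binoculars + headlamp — 18 kg, 710 total.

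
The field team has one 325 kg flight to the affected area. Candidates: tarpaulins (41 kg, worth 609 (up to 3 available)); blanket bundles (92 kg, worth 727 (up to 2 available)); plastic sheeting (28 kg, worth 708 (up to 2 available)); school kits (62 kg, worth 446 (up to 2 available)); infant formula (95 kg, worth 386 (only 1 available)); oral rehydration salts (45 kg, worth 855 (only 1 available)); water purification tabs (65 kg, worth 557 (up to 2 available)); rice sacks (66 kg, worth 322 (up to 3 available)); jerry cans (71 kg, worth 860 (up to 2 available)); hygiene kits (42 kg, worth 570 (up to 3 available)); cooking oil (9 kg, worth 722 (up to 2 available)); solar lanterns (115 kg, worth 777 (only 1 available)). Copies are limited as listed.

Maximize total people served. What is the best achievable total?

Filling by ratio: 3×tarpaulins + 2×plastic sheeting + oral rehydration salts + hygiene kits + 2×cooking oil for 6112, with 41 kg left unused.
Replace hygiene kits with jerry cans: the trade gains 290 net, giving 6402 at 313 kg.

6402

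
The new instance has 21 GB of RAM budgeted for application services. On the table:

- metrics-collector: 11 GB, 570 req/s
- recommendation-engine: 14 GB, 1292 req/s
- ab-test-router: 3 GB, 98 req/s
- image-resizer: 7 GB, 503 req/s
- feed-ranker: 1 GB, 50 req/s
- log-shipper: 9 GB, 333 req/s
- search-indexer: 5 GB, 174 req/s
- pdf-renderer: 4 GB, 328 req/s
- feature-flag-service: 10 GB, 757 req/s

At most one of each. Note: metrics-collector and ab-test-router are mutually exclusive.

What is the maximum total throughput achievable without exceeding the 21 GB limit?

1795

Taking the top-ratio services first gives recommendation-engine + feed-ranker + pdf-renderer for 1670 (19 GB).
Dropping feed-ranker and pdf-renderer frees 5 GB; slotting in image-resizer (7 GB) lifts the total to 1795 at 21 GB.
No other feasible combination exceeds 1795.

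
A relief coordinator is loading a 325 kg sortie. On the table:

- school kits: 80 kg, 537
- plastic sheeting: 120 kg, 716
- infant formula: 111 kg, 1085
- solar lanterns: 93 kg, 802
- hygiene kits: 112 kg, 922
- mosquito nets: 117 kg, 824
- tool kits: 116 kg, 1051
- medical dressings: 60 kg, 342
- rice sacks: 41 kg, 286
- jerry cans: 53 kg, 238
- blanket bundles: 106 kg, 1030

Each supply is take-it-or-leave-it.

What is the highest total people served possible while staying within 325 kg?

2938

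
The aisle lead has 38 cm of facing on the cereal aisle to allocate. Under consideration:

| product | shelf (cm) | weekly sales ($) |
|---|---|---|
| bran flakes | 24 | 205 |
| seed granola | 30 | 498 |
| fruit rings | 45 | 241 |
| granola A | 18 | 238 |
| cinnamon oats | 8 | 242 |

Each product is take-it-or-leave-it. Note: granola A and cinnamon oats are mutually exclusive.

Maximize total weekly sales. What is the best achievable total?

740

Seed granola + cinnamon oats uses 38 of the 38 cm and totals 740.
The closest alternative, seed granola, reaches only 498.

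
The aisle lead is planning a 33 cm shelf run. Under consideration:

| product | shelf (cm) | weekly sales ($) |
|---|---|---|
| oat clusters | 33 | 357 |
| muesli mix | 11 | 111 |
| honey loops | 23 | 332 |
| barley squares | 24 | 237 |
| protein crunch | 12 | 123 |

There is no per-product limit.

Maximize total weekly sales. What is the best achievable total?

357

Taking the top-ratio products first gives honey loops for 332 (23 cm).
Replace honey loops with oat clusters: the trade gains 25 net, giving 357 at 33 cm.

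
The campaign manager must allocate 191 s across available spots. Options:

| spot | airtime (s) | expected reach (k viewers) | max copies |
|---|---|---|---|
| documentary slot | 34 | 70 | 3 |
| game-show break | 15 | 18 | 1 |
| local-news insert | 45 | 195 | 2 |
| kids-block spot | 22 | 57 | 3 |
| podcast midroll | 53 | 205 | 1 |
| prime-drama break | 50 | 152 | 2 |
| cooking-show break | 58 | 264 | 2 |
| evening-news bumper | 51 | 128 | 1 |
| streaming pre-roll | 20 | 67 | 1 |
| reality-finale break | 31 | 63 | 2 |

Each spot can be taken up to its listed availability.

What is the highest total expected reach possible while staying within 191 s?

800

Filling by ratio: local-news insert + 2×cooking-show break + streaming pre-roll for 790, with 10 s left unused.
Replace local-news insert with podcast midroll: the trade gains 10 net, giving 800 at 189 s.
The spare 2 s is too small for any remaining spot, and no exchange beats 800.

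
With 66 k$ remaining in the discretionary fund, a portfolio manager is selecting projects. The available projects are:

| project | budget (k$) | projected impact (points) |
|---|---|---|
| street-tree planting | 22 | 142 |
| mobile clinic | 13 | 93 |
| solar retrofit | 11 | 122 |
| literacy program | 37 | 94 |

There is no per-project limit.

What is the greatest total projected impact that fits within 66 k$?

Best packing: 6×solar retrofit — 66 k$, 732 total.
Nothing else within 66 k$ beats 732.

732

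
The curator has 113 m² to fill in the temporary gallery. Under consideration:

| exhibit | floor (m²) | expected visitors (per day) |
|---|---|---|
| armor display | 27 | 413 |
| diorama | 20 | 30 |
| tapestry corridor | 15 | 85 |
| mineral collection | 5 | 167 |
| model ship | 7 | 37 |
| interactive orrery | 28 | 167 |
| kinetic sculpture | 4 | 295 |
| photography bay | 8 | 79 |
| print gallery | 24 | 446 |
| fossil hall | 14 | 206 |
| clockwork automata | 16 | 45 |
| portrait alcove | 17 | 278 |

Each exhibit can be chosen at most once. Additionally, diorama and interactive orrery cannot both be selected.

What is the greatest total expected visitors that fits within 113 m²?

By expected visitors per m²: kinetic sculpture 73.75, mineral collection 33.40, print gallery 18.58, portrait alcove 16.35 lead.
The ratio heuristic lands on armor display + mineral collection + model ship + kinetic sculpture + photography bay + print gallery + fossil hall + portrait alcove (1921) but leaves 7 m² idle.
The 8 m² tied up in photography bay is better spent on tapestry corridor — total rises to 1927 (113 m²).
Runner-up armor display + mineral collection + model ship + kinetic sculpture + photography bay + print gallery + fossil hall + portrait alcove tops out at 1921.

1927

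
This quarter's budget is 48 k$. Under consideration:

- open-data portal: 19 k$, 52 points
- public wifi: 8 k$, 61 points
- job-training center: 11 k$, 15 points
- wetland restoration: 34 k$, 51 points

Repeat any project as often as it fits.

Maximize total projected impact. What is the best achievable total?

6×public wifi uses 48 of the 48 k$ and totals 366.
Nothing else within 48 k$ beats 366.

366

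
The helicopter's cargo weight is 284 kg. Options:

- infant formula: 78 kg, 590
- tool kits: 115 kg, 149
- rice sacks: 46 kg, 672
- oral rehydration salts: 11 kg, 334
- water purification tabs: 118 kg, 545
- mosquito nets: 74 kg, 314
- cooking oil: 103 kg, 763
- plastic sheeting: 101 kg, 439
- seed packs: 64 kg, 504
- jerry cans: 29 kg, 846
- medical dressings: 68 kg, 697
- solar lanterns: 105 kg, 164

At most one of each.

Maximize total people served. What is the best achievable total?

3312

Greedy by ratio would take rice sacks + oral rehydration salts + seed packs + jerry cans + medical dressings: 218 kg used, total 3053.
Dropping seed packs frees 64 kg; slotting in cooking oil (103 kg) lifts the total to 3312 at 257 kg.
No other feasible combination exceeds 3312.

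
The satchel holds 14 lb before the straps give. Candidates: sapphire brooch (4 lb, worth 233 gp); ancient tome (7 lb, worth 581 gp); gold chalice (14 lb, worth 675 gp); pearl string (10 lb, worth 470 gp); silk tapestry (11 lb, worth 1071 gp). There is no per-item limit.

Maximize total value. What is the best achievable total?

Taking the top-ratio items first gives silk tapestry for 1071 (11 lb).
Replace silk tapestry with 2×ancient tome: the trade gains 91 net, giving 1162 at 14 lb.
That's the maximum — no swap from here does better than 1162.

1162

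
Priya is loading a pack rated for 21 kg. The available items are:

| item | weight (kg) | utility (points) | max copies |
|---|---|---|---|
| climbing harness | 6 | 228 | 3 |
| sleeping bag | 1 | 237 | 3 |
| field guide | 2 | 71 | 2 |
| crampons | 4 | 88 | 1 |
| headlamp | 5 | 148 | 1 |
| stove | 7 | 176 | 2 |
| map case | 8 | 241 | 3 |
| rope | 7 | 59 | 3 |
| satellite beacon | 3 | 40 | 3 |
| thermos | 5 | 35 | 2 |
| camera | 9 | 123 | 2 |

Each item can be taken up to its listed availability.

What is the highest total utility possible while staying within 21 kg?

1395

Ranking by ratio (utility/kg): sleeping bag 237.00, climbing harness 38.00, field guide 35.50, map case 30.12.
The ratio ordering already packs tightly: 3×climbing harness + 3×sleeping bag, 21 kg, 1395.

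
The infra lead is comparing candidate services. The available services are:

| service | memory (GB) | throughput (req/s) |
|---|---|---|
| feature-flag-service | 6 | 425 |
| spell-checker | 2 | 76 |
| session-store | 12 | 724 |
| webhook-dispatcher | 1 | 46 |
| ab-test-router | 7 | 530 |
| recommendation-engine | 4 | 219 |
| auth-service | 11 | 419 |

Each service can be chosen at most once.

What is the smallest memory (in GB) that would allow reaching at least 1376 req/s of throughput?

22

Look for the lowest-memory combination reaching 1376.
Taking spell-checker + session-store + webhook-dispatcher + ab-test-router gives 1376 (≥ 1376) for 22 GB.
No combination under 22 GB hits 1376.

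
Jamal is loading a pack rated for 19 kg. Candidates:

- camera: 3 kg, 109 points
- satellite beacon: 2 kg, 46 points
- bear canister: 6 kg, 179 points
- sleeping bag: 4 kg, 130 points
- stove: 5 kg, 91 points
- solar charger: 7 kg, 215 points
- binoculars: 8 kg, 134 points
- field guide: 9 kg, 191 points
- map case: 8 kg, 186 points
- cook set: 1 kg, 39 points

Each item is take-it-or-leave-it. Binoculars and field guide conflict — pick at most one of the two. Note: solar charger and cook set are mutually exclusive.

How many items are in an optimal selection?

4

Best achievable utility is 570.
satellite beacon + bear canister + sleeping bag + solar charger hits 570 at 19 kg.
Any selection reaching 570 contains exactly 4 items.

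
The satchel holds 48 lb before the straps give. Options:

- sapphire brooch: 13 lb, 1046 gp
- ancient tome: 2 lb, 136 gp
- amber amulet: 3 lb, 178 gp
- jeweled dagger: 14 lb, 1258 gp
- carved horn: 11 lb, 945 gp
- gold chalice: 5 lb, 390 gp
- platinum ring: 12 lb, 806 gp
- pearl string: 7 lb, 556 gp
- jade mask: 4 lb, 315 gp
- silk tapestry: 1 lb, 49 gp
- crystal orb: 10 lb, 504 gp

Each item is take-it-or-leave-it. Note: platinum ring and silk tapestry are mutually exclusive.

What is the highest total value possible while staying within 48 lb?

4003

By value per lb: jeweled dagger 89.86, carved horn 85.91, sapphire brooch 80.46 lead.
Taking the top-ratio items first gives sapphire brooch + ancient tome + jeweled dagger + carved horn + pearl string + silk tapestry for 3990 (48 lb).
The 9 lb tied up in ancient tome and pearl string is better spent on gold chalice + jade mask — total rises to 4003 (48 lb).
Next best is sapphire brooch + ancient tome + jeweled dagger + carved horn + pearl string + silk tapestry at 3990 (48 lb) — short by 13.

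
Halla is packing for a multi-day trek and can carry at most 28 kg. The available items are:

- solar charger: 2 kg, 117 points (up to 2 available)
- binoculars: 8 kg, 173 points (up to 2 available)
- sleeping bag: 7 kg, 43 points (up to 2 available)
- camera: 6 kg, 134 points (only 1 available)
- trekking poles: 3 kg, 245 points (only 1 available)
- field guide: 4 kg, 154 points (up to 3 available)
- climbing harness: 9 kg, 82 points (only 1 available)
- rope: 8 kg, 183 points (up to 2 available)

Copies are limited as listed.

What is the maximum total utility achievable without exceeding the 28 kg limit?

The ratio ordering already packs tightly: 2×solar charger + trekking poles + 3×field guide + rope, 27 kg, 1124.
That's the maximum — no swap from here does better than 1124.

1124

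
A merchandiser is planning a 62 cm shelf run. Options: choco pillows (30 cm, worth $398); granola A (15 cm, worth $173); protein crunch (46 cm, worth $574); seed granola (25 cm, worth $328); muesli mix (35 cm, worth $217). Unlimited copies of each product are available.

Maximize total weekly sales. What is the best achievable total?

796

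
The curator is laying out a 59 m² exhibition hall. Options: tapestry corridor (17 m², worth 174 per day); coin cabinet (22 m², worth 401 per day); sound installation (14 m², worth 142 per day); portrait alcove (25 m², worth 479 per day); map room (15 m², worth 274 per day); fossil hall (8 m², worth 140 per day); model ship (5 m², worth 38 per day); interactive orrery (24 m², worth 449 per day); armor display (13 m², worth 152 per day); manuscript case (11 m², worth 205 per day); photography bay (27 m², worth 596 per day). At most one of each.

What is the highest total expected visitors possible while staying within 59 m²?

1185

By expected visitors per m²: photography bay 22.07, portrait alcove 19.16, interactive orrery 18.71, manuscript case 18.64 lead.
Taking the top-ratio exhibits first gives portrait alcove + model ship + photography bay for 1113 (57 m²).
Dropping portrait alcove and model ship frees 30 m²; slotting in fossil hall + interactive orrery (32 m²) lifts the total to 1185 at 59 m².
An exhaustive check of the 2048 subsets confirms 1185.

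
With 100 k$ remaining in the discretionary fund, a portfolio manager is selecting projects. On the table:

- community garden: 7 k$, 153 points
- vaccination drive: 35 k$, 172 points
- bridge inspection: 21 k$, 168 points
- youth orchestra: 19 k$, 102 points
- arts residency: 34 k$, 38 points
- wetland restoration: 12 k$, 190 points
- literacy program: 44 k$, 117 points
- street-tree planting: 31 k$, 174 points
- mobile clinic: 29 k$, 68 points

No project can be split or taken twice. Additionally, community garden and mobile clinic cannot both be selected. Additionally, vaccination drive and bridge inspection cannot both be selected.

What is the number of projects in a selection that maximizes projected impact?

Optimal total is 787.
One optimal bundle: community garden + bridge inspection + youth orchestra + wetland restoration + street-tree planting (90 k$).
Any selection reaching 787 contains exactly 5 projects.

5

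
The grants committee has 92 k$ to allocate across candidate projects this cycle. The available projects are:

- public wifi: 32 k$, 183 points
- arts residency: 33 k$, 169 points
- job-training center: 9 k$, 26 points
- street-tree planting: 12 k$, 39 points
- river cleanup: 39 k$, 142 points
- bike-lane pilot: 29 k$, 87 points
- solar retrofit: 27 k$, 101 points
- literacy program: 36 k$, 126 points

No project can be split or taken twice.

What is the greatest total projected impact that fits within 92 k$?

Density check — public wifi 5.72, arts residency 5.12, solar retrofit 3.74 are the best per k$.
Taking public wifi + arts residency + solar retrofit: 92 k$ used, 453 in projected impact.

453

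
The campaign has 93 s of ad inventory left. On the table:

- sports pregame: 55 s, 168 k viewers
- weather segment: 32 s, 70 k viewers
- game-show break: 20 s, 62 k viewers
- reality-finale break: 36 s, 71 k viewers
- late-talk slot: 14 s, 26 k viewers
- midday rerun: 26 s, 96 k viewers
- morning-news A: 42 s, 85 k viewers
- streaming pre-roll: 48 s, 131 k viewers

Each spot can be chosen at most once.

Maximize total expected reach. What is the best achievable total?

264

Ranking by ratio (expected reach/s): midday rerun 3.69, game-show break 3.10, sports pregame 3.05, streaming pre-roll 2.73.
A density-first pass picks weather segment + game-show break + late-talk slot + midday rerun — 254 at 92 s.
Replace weather segment and game-show break and late-talk slot with sports pregame: the trade gains 10 net, giving 264 at 81 s.
The closest alternative, sports pregame + game-show break + late-talk slot, reaches only 256.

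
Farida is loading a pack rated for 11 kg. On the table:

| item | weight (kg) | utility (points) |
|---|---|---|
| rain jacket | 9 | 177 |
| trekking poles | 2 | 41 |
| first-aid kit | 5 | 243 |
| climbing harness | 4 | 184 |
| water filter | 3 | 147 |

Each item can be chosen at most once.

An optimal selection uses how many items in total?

The maximum utility within 11 kg is 468.
For example trekking poles + first-aid kit + climbing harness achieves it, using 11 kg.
Every optimal selection uses 3 items.

3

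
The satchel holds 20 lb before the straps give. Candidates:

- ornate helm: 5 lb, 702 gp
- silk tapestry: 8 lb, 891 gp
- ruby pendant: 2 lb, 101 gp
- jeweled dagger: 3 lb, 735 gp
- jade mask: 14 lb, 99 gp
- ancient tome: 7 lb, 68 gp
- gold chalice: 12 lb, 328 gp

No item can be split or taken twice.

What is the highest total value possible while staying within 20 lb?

Ranking by ratio (value/lb): jeweled dagger 245.00, ornate helm 140.40, silk tapestry 111.38.
Best packing: ornate helm + silk tapestry + ruby pendant + jeweled dagger — 18 lb, 2429 total.
The spare 2 lb is too small for any remaining item, and no exchange beats 2429.

2429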